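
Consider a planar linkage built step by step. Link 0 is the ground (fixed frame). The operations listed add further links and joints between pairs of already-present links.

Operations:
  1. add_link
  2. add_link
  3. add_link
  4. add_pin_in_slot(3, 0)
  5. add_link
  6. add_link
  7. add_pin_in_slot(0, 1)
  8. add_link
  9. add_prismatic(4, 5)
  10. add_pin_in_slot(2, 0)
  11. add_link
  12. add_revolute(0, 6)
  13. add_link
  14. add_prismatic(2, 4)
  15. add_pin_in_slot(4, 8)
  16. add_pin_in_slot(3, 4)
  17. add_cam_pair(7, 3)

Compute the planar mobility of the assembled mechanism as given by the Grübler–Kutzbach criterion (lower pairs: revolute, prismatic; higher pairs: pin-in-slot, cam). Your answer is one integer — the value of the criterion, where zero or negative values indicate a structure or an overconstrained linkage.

(L,J1,J2)=(1,0,0); link0 fixed
link1: (2,0,0)
link2: (3,0,0)
link3: (4,0,0)
PS 3-0 [J2]: (4,0,1)
link4: (5,0,1)
link5: (6,0,1)
PS 0-1 [J2]: (6,0,2)
link6: (7,0,2)
P 4-5 [J1]: (7,1,2)
PS 2-0 [J2]: (7,1,3)
link7: (8,1,3)
R 0-6 [J1]: (8,2,3)
link8: (9,2,3)
P 2-4 [J1]: (9,3,3)
PS 4-8 [J2]: (9,3,4)
PS 3-4 [J2]: (9,3,5)
C 7-3 [J2]: (9,3,6)
Grübler: 3·8 − 2·3 − 6 = 12

M = 12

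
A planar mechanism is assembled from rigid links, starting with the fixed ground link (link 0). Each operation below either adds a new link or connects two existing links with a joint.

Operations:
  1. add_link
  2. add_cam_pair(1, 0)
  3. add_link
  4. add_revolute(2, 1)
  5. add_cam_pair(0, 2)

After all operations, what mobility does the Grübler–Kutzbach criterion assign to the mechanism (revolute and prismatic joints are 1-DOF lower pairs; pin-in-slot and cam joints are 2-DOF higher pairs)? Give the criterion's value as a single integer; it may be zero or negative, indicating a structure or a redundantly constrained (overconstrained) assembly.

M = 2

ground; <1,0,0>
#1 <2,0,0>
C:1↔0 J2 <2,0,1>
#2 <3,0,1>
R:2↔1 J1 <3,1,1>
C:0↔2 J2 <3,1,2>
3×2 − 2×1 − 1×2 = 2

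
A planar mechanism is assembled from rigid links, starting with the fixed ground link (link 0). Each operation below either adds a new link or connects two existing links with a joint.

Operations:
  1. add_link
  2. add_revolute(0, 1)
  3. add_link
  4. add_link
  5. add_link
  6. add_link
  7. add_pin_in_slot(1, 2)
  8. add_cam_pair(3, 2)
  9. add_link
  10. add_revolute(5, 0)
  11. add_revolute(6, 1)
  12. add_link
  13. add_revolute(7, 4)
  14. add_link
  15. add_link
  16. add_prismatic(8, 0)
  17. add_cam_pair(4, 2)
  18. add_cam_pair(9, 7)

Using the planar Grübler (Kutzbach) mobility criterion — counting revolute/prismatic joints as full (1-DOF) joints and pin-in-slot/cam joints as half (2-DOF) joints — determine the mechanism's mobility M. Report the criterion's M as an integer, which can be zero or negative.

M = 13

[1;0;0] (link 0 is ground)
L+ [2;0;0]
R(0,1)∈J1 [2;1;0]
L+ [3;1;0]
L+ [4;1;0]
L+ [5;1;0]
L+ [6;1;0]
PS(1,2)∈J2 [6;1;1]
C(3,2)∈J2 [6;1;2]
L+ [7;1;2]
R(5,0)∈J1 [7;2;2]
R(6,1)∈J1 [7;3;2]
L+ [8;3;2]
R(7,4)∈J1 [8;4;2]
L+ [9;4;2]
L+ [10;4;2]
P(8,0)∈J1 [10;5;2]
C(4,2)∈J2 [10;5;3]
C(9,7)∈J2 [10;5;4]
mobility = 27 − 10 − 4 = 13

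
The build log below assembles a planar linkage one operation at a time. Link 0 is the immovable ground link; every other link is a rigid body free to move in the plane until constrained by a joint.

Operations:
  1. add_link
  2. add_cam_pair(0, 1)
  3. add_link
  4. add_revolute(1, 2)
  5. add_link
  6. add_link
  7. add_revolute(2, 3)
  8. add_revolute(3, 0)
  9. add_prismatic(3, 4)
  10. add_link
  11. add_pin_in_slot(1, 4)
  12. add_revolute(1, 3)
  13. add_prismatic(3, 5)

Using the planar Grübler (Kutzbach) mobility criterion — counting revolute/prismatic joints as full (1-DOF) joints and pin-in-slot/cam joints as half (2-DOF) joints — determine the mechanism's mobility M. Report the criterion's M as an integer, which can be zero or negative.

M = 1

(L,J1,J2)=(1,0,0); link0 fixed
link1: (2,0,0)
C 0-1 [J2]: (2,0,1)
link2: (3,0,1)
R 1-2 [J1]: (3,1,1)
link3: (4,1,1)
link4: (5,1,1)
R 2-3 [J1]: (5,2,1)
R 3-0 [J1]: (5,3,1)
P 3-4 [J1]: (5,4,1)
link5: (6,4,1)
PS 1-4 [J2]: (6,4,2)
R 1-3 [J1]: (6,5,2)
P 3-5 [J1]: (6,6,2)
Grübler: 3·5 − 2·6 − 2 = 1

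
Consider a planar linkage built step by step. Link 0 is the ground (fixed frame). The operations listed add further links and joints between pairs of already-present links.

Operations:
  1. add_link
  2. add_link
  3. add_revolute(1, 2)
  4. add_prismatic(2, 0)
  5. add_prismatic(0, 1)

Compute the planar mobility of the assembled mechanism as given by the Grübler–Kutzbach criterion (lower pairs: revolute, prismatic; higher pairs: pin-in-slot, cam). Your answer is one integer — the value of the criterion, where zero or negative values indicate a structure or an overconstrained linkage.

(L,J1,J2)=(1,0,0); link0 fixed
link1: (2,0,0)
link2: (3,0,0)
R 1-2 [J1]: (3,1,0)
P 2-0 [J1]: (3,2,0)
P 0-1 [J1]: (3,3,0)
Grübler: 3·2 − 2·3 − 0 = 0

M = 0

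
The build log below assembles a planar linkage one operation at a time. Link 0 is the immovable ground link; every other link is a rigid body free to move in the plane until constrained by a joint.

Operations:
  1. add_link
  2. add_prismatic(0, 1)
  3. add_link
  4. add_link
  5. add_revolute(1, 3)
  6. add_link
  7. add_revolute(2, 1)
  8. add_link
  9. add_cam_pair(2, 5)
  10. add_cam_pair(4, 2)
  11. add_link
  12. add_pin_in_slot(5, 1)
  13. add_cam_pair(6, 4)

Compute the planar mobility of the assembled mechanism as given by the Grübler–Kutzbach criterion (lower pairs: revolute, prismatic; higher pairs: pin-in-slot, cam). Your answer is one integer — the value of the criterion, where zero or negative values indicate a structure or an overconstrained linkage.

link 0 = ground. State L|J1|J2 = 1|0|0
+link1  2|0|0
P(0,1) f=1→J1  2|1|0
+link2  3|1|0
+link3  4|1|0
R(1,3) f=1→J1  4|2|0
+link4  5|2|0
R(2,1) f=1→J1  5|3|0
+link5  6|3|0
C(2,5) f=2→J2  6|3|1
C(4,2) f=2→J2  6|3|2
+link6  7|3|2
PS(5,1) f=2→J2  7|3|3
C(6,4) f=2→J2  7|3|4
M = 3(7−1)−2·3−4 = 18−6−4 = 8

M = 8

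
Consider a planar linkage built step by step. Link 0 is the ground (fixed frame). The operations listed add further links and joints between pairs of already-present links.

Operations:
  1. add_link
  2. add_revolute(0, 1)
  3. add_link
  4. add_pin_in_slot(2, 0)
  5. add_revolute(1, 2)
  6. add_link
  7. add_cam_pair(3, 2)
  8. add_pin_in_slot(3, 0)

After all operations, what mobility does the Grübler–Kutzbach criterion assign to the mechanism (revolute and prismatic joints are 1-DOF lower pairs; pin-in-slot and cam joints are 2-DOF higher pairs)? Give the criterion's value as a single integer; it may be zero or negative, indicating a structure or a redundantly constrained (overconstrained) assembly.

link 0 = ground. State L|J1|J2 = 1|0|0
+link1  2|0|0
R(0,1) f=1→J1  2|1|0
+link2  3|1|0
PS(2,0) f=2→J2  3|1|1
R(1,2) f=1→J1  3|2|1
+link3  4|2|1
C(3,2) f=2→J2  4|2|2
PS(3,0) f=2→J2  4|2|3
M = 3(4−1)−2·2−3 = 9−4−3 = 2

M = 2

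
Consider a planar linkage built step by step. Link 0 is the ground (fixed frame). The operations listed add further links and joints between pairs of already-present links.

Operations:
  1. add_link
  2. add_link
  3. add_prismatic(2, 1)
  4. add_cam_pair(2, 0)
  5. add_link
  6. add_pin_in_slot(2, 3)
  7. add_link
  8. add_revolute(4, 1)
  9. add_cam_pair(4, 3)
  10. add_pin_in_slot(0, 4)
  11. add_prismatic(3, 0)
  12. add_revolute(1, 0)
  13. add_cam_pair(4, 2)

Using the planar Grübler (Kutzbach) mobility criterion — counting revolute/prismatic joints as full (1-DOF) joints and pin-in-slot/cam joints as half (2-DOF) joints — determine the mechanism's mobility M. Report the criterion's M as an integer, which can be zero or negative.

M = -1

(L,J1,J2)=(1,0,0); link0 fixed
link1: (2,0,0)
link2: (3,0,0)
P 2-1 [J1]: (3,1,0)
C 2-0 [J2]: (3,1,1)
link3: (4,1,1)
PS 2-3 [J2]: (4,1,2)
link4: (5,1,2)
R 4-1 [J1]: (5,2,2)
C 4-3 [J2]: (5,2,3)
PS 0-4 [J2]: (5,2,4)
P 3-0 [J1]: (5,3,4)
R 1-0 [J1]: (5,4,4)
C 4-2 [J2]: (5,4,5)
Grübler: 3·4 − 2·4 − 5 = -1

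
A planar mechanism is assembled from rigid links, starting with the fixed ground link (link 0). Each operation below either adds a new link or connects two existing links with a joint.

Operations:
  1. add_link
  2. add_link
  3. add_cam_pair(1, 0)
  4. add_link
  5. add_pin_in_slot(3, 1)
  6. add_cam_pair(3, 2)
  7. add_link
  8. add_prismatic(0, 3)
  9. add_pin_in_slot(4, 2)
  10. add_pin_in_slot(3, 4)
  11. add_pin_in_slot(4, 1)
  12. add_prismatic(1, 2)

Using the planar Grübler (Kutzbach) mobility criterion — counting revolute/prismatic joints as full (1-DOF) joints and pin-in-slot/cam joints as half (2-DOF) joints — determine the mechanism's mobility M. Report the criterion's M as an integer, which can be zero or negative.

[1;0;0] (link 0 is ground)
L+ [2;0;0]
L+ [3;0;0]
C(1,0)∈J2 [3;0;1]
L+ [4;0;1]
PS(3,1)∈J2 [4;0;2]
C(3,2)∈J2 [4;0;3]
L+ [5;0;3]
P(0,3)∈J1 [5;1;3]
PS(4,2)∈J2 [5;1;4]
PS(3,4)∈J2 [5;1;5]
PS(4,1)∈J2 [5;1;6]
P(1,2)∈J1 [5;2;6]
mobility = 12 − 4 − 6 = 2

M = 2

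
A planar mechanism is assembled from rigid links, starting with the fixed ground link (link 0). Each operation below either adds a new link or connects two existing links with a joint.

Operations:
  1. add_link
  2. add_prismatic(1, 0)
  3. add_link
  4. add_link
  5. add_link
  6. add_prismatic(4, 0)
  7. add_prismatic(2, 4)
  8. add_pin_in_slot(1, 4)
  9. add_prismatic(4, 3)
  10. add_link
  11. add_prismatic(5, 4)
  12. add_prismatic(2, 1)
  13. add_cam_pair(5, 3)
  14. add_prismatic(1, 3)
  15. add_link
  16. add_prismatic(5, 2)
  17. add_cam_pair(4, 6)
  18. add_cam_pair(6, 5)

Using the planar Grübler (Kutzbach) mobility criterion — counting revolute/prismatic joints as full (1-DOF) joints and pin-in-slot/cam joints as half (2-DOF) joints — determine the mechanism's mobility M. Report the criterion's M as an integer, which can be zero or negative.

link 0 = ground. State L|J1|J2 = 1|0|0
+link1  2|0|0
P(1,0) f=1→J1  2|1|0
+link2  3|1|0
+link3  4|1|0
+link4  5|1|0
P(4,0) f=1→J1  5|2|0
P(2,4) f=1→J1  5|3|0
PS(1,4) f=2→J2  5|3|1
P(4,3) f=1→J1  5|4|1
+link5  6|4|1
P(5,4) f=1→J1  6|5|1
P(2,1) f=1→J1  6|6|1
C(5,3) f=2→J2  6|6|2
P(1,3) f=1→J1  6|7|2
+link6  7|7|2
P(5,2) f=1→J1  7|8|2
C(4,6) f=2→J2  7|8|3
C(6,5) f=2→J2  7|8|4
M = 3(7−1)−2·8−4 = 18−16−4 = -2

M = -2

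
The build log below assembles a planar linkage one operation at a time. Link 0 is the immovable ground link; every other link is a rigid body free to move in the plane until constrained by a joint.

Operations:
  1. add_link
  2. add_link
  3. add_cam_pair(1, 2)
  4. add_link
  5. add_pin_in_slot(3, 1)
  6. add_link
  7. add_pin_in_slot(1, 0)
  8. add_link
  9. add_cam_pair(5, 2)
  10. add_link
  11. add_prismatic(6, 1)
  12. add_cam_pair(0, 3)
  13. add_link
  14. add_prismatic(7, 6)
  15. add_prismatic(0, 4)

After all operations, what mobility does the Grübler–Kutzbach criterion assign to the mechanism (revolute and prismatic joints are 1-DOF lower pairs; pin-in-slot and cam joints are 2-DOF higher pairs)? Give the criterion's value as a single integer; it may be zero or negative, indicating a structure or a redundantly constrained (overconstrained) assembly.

M = 10

L=1 J1=0 J2=0
add link → L=2 J1=0 J2=0
add link → L=3 J1=0 J2=0
C@1,2 dof=2 J2 → L=3 J1=0 J2=1
add link → L=4 J1=0 J2=1
PS@3,1 dof=2 J2 → L=4 J1=0 J2=2
add link → L=5 J1=0 J2=2
PS@1,0 dof=2 J2 → L=5 J1=0 J2=3
add link → L=6 J1=0 J2=3
C@5,2 dof=2 J2 → L=6 J1=0 J2=4
add link → L=7 J1=0 J2=4
P@6,1 dof=1 J1 → L=7 J1=1 J2=4
C@0,3 dof=2 J2 → L=7 J1=1 J2=5
add link → L=8 J1=1 J2=5
P@7,6 dof=1 J1 → L=8 J1=2 J2=5
P@0,4 dof=1 J1 → L=8 J1=3 J2=5
M=3(L−1)−2J1−J2=3·7−2·3−5=10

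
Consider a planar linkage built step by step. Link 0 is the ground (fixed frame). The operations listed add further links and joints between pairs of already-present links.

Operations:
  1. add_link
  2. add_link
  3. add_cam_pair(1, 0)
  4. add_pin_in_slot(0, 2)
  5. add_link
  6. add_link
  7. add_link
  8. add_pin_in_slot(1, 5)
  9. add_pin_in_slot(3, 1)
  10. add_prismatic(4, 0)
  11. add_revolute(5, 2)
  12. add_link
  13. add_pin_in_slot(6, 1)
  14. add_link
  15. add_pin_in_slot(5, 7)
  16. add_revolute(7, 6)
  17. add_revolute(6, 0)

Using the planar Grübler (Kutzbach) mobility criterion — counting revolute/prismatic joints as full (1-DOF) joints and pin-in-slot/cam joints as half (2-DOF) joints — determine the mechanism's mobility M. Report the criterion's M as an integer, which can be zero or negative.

M = 7

[1;0;0] (link 0 is ground)
L+ [2;0;0]
L+ [3;0;0]
C(1,0)∈J2 [3;0;1]
PS(0,2)∈J2 [3;0;2]
L+ [4;0;2]
L+ [5;0;2]
L+ [6;0;2]
PS(1,5)∈J2 [6;0;3]
PS(3,1)∈J2 [6;0;4]
P(4,0)∈J1 [6;1;4]
R(5,2)∈J1 [6;2;4]
L+ [7;2;4]
PS(6,1)∈J2 [7;2;5]
L+ [8;2;5]
PS(5,7)∈J2 [8;2;6]
R(7,6)∈J1 [8;3;6]
R(6,0)∈J1 [8;4;6]
mobility = 21 − 8 − 6 = 7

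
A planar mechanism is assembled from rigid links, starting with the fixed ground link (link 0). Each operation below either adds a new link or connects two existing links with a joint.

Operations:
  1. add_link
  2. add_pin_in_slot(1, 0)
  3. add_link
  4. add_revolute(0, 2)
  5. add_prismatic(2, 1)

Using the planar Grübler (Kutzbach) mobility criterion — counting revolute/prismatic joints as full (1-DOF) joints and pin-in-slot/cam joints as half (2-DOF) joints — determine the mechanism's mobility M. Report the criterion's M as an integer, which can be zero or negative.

[1;0;0] (link 0 is ground)
L+ [2;0;0]
PS(1,0)∈J2 [2;0;1]
L+ [3;0;1]
R(0,2)∈J1 [3;1;1]
P(2,1)∈J1 [3;2;1]
mobility = 6 − 4 − 1 = 1

M = 1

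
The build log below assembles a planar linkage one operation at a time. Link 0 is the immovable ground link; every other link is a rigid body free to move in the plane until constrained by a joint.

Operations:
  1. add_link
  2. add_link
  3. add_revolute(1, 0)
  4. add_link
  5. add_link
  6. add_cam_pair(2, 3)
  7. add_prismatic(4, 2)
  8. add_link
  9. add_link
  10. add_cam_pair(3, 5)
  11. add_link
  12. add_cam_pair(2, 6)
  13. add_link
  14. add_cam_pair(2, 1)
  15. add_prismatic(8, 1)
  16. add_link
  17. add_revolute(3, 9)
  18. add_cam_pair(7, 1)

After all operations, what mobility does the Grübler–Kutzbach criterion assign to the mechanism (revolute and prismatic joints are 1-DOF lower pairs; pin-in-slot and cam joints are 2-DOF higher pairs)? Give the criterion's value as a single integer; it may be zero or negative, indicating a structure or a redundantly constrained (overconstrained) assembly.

L=1 J1=0 J2=0
add link → L=2 J1=0 J2=0
add link → L=3 J1=0 J2=0
R@1,0 dof=1 J1 → L=3 J1=1 J2=0
add link → L=4 J1=1 J2=0
add link → L=5 J1=1 J2=0
C@2,3 dof=2 J2 → L=5 J1=1 J2=1
P@4,2 dof=1 J1 → L=5 J1=2 J2=1
add link → L=6 J1=2 J2=1
add link → L=7 J1=2 J2=1
C@3,5 dof=2 J2 → L=7 J1=2 J2=2
add link → L=8 J1=2 J2=2
C@2,6 dof=2 J2 → L=8 J1=2 J2=3
add link → L=9 J1=2 J2=3
C@2,1 dof=2 J2 → L=9 J1=2 J2=4
P@8,1 dof=1 J1 → L=9 J1=3 J2=4
add link → L=10 J1=3 J2=4
R@3,9 dof=1 J1 → L=10 J1=4 J2=4
C@7,1 dof=2 J2 → L=10 J1=4 J2=5
M=3(L−1)−2J1−J2=3·9−2·4−5=14

M = 14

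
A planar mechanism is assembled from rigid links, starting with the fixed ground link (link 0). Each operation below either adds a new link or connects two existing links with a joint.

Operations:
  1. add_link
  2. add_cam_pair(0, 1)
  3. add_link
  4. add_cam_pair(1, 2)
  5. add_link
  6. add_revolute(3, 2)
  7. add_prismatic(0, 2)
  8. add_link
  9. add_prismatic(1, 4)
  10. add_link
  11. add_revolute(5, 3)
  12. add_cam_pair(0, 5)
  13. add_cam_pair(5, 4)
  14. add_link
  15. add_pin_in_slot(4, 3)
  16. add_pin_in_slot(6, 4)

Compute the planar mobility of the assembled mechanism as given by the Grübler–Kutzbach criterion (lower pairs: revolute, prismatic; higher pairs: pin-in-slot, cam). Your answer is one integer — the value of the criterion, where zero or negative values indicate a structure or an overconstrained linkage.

(L,J1,J2)=(1,0,0); link0 fixed
link1: (2,0,0)
C 0-1 [J2]: (2,0,1)
link2: (3,0,1)
C 1-2 [J2]: (3,0,2)
link3: (4,0,2)
R 3-2 [J1]: (4,1,2)
P 0-2 [J1]: (4,2,2)
link4: (5,2,2)
P 1-4 [J1]: (5,3,2)
link5: (6,3,2)
R 5-3 [J1]: (6,4,2)
C 0-5 [J2]: (6,4,3)
C 5-4 [J2]: (6,4,4)
link6: (7,4,4)
PS 4-3 [J2]: (7,4,5)
PS 6-4 [J2]: (7,4,6)
Grübler: 3·6 − 2·4 − 6 = 4

M = 4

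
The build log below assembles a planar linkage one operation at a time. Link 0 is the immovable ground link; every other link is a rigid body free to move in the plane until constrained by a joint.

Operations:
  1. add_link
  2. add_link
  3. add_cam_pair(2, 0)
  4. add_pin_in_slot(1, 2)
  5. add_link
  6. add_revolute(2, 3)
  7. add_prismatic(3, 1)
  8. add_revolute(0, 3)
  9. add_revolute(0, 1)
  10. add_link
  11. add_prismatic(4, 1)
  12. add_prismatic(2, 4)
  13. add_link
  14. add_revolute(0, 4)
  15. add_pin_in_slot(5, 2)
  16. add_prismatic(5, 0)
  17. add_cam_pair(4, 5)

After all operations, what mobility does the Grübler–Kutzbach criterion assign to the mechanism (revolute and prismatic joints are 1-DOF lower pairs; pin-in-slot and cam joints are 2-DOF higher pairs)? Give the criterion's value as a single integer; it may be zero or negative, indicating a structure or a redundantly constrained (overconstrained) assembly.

M = -5

link 0 = ground. State L|J1|J2 = 1|0|0
+link1  2|0|0
+link2  3|0|0
C(2,0) f=2→J2  3|0|1
PS(1,2) f=2→J2  3|0|2
+link3  4|0|2
R(2,3) f=1→J1  4|1|2
P(3,1) f=1→J1  4|2|2
R(0,3) f=1→J1  4|3|2
R(0,1) f=1→J1  4|4|2
+link4  5|4|2
P(4,1) f=1→J1  5|5|2
P(2,4) f=1→J1  5|6|2
+link5  6|6|2
R(0,4) f=1→J1  6|7|2
PS(5,2) f=2→J2  6|7|3
P(5,0) f=1→J1  6|8|3
C(4,5) f=2→J2  6|8|4
M = 3(6−1)−2·8−4 = 15−16−4 = -5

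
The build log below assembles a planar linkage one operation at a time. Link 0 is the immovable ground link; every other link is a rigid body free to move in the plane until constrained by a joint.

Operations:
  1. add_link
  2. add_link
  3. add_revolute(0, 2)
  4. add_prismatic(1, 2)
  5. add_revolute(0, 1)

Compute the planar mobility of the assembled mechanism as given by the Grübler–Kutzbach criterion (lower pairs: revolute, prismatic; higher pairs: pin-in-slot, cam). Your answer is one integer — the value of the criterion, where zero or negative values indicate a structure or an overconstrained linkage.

M = 0

(L,J1,J2)=(1,0,0); link0 fixed
link1: (2,0,0)
link2: (3,0,0)
R 0-2 [J1]: (3,1,0)
P 1-2 [J1]: (3,2,0)
R 0-1 [J1]: (3,3,0)
Grübler: 3·2 − 2·3 − 0 = 0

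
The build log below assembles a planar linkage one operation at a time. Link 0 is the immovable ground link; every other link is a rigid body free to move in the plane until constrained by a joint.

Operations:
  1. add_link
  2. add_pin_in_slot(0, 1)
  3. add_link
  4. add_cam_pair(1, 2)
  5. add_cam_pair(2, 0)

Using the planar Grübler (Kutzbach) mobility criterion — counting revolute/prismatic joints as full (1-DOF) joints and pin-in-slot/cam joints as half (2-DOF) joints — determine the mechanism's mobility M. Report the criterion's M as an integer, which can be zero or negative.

M = 3

[1;0;0] (link 0 is ground)
L+ [2;0;0]
PS(0,1)∈J2 [2;0;1]
L+ [3;0;1]
C(1,2)∈J2 [3;0;2]
C(2,0)∈J2 [3;0;3]
mobility = 6 − 0 − 3 = 3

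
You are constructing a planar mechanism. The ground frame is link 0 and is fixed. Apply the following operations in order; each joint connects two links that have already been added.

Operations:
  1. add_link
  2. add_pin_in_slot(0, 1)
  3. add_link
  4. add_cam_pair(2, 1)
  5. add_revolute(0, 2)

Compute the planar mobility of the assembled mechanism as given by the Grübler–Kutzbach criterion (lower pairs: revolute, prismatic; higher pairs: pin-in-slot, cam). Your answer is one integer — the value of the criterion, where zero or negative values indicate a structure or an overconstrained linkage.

M = 2

L=1 J1=0 J2=0
add link → L=2 J1=0 J2=0
PS@0,1 dof=2 J2 → L=2 J1=0 J2=1
add link → L=3 J1=0 J2=1
C@2,1 dof=2 J2 → L=3 J1=0 J2=2
R@0,2 dof=1 J1 → L=3 J1=1 J2=2
M=3(L−1)−2J1−J2=3·2−2·1−2=2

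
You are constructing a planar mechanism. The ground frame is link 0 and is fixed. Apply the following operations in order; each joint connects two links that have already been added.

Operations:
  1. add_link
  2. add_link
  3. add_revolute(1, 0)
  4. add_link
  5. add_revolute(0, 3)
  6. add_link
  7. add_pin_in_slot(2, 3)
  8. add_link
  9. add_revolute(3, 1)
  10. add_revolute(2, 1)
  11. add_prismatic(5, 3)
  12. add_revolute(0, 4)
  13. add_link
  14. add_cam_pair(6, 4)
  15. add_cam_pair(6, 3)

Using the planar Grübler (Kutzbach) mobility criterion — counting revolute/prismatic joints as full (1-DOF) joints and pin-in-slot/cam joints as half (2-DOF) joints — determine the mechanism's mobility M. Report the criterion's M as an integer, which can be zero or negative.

M = 3

link 0 = ground. State L|J1|J2 = 1|0|0
+link1  2|0|0
+link2  3|0|0
R(1,0) f=1→J1  3|1|0
+link3  4|1|0
R(0,3) f=1→J1  4|2|0
+link4  5|2|0
PS(2,3) f=2→J2  5|2|1
+link5  6|2|1
R(3,1) f=1→J1  6|3|1
R(2,1) f=1→J1  6|4|1
P(5,3) f=1→J1  6|5|1
R(0,4) f=1→J1  6|6|1
+link6  7|6|1
C(6,4) f=2→J2  7|6|2
C(6,3) f=2→J2  7|6|3
M = 3(7−1)−2·6−3 = 18−12−3 = 3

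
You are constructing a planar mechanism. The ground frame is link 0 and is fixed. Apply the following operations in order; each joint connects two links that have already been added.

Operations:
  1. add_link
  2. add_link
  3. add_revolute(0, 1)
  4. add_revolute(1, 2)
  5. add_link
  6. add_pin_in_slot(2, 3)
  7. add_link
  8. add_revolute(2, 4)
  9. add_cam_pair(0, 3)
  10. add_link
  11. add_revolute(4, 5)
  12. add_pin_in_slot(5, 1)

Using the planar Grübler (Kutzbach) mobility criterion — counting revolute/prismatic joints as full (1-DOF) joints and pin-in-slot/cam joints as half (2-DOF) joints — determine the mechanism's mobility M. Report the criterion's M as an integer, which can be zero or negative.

link 0 = ground. State L|J1|J2 = 1|0|0
+link1  2|0|0
+link2  3|0|0
R(0,1) f=1→J1  3|1|0
R(1,2) f=1→J1  3|2|0
+link3  4|2|0
PS(2,3) f=2→J2  4|2|1
+link4  5|2|1
R(2,4) f=1→J1  5|3|1
C(0,3) f=2→J2  5|3|2
+link5  6|3|2
R(4,5) f=1→J1  6|4|2
PS(5,1) f=2→J2  6|4|3
M = 3(6−1)−2·4−3 = 15−8−3 = 4

M = 4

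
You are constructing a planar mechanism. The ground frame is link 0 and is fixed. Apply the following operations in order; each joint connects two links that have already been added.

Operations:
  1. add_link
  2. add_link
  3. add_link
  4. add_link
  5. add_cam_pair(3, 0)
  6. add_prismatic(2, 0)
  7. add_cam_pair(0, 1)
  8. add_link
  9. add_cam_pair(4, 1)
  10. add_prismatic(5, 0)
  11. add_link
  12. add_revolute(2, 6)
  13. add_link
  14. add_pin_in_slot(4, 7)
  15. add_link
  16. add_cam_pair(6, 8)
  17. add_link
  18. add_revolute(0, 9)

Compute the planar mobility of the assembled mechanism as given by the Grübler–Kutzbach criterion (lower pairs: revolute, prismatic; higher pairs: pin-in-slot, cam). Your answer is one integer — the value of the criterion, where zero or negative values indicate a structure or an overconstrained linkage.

(L,J1,J2)=(1,0,0); link0 fixed
link1: (2,0,0)
link2: (3,0,0)
link3: (4,0,0)
link4: (5,0,0)
C 3-0 [J2]: (5,0,1)
P 2-0 [J1]: (5,1,1)
C 0-1 [J2]: (5,1,2)
link5: (6,1,2)
C 4-1 [J2]: (6,1,3)
P 5-0 [J1]: (6,2,3)
link6: (7,2,3)
R 2-6 [J1]: (7,3,3)
link7: (8,3,3)
PS 4-7 [J2]: (8,3,4)
link8: (9,3,4)
C 6-8 [J2]: (9,3,5)
link9: (10,3,5)
R 0-9 [J1]: (10,4,5)
Grübler: 3·9 − 2·4 − 5 = 14

M = 14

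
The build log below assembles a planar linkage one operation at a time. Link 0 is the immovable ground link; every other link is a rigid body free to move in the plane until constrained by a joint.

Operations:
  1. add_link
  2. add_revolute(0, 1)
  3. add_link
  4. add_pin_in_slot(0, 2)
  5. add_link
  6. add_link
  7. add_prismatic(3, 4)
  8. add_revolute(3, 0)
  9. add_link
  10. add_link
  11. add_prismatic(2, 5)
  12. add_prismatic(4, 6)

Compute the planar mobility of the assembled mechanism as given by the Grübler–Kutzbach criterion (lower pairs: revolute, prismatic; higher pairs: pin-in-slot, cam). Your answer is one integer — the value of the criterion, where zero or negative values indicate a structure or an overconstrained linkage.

M = 7

L=1 J1=0 J2=0
add link → L=2 J1=0 J2=0
R@0,1 dof=1 J1 → L=2 J1=1 J2=0
add link → L=3 J1=1 J2=0
PS@0,2 dof=2 J2 → L=3 J1=1 J2=1
add link → L=4 J1=1 J2=1
add link → L=5 J1=1 J2=1
P@3,4 dof=1 J1 → L=5 J1=2 J2=1
R@3,0 dof=1 J1 → L=5 J1=3 J2=1
add link → L=6 J1=3 J2=1
add link → L=7 J1=3 J2=1
P@2,5 dof=1 J1 → L=7 J1=4 J2=1
P@4,6 dof=1 J1 → L=7 J1=5 J2=1
M=3(L−1)−2J1−J2=3·6−2·5−1=7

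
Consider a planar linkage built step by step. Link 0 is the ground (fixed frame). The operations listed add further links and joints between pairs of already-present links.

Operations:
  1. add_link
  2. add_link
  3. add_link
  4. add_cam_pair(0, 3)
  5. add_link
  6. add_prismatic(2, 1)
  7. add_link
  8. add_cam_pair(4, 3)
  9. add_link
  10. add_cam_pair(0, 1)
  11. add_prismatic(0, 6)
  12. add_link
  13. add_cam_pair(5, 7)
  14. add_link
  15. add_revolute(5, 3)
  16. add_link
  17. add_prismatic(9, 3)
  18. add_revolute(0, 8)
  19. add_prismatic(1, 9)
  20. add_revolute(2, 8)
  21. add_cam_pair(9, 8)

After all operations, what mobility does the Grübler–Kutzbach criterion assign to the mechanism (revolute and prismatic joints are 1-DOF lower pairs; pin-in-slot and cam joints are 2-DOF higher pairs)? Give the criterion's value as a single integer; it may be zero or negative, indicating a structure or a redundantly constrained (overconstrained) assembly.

[1;0;0] (link 0 is ground)
L+ [2;0;0]
L+ [3;0;0]
L+ [4;0;0]
C(0,3)∈J2 [4;0;1]
L+ [5;0;1]
P(2,1)∈J1 [5;1;1]
L+ [6;1;1]
C(4,3)∈J2 [6;1;2]
L+ [7;1;2]
C(0,1)∈J2 [7;1;3]
P(0,6)∈J1 [7;2;3]
L+ [8;2;3]
C(5,7)∈J2 [8;2;4]
L+ [9;2;4]
R(5,3)∈J1 [9;3;4]
L+ [10;3;4]
P(9,3)∈J1 [10;4;4]
R(0,8)∈J1 [10;5;4]
P(1,9)∈J1 [10;6;4]
R(2,8)∈J1 [10;7;4]
C(9,8)∈J2 [10;7;5]
mobility = 27 − 14 − 5 = 8

M = 8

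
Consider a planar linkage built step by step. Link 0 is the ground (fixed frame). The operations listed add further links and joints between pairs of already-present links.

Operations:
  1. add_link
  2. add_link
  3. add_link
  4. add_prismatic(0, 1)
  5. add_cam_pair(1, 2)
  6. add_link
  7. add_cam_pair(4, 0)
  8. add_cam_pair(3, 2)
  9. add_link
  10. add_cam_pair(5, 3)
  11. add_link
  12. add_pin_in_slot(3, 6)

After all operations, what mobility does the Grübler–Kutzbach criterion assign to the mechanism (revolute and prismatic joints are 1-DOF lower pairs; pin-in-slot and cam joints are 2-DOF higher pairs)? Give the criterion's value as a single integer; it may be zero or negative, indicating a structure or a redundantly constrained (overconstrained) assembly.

ground; <1,0,0>
#1 <2,0,0>
#2 <3,0,0>
#3 <4,0,0>
P:0↔1 J1 <4,1,0>
C:1↔2 J2 <4,1,1>
#4 <5,1,1>
C:4↔0 J2 <5,1,2>
C:3↔2 J2 <5,1,3>
#5 <6,1,3>
C:5↔3 J2 <6,1,4>
#6 <7,1,4>
PS:3↔6 J2 <7,1,5>
3×6 − 2×1 − 1×5 = 11

M = 11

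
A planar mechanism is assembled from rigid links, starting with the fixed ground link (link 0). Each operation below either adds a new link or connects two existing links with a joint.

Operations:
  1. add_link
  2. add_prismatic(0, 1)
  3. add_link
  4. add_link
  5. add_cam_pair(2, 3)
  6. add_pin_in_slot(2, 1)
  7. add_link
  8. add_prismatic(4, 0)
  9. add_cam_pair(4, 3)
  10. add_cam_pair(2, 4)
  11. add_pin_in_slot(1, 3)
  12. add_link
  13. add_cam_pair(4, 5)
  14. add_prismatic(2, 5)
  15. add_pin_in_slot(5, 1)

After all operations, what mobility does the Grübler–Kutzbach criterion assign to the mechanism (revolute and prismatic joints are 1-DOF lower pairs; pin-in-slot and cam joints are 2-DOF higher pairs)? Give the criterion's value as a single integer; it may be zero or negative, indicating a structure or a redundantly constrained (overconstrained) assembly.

ground; <1,0,0>
#1 <2,0,0>
P:0↔1 J1 <2,1,0>
#2 <3,1,0>
#3 <4,1,0>
C:2↔3 J2 <4,1,1>
PS:2↔1 J2 <4,1,2>
#4 <5,1,2>
P:4↔0 J1 <5,2,2>
C:4↔3 J2 <5,2,3>
C:2↔4 J2 <5,2,4>
PS:1↔3 J2 <5,2,5>
#5 <6,2,5>
C:4↔5 J2 <6,2,6>
P:2↔5 J1 <6,3,6>
PS:5↔1 J2 <6,3,7>
3×5 − 2×3 − 1×7 = 2

M = 2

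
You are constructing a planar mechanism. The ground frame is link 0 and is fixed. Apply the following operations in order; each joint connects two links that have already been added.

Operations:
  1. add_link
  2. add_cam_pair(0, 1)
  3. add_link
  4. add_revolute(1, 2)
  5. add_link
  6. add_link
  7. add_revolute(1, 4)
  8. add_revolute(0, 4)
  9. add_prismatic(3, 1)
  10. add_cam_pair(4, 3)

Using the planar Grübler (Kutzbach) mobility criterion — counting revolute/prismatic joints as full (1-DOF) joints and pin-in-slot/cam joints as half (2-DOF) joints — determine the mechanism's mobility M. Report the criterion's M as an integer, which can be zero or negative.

ground; <1,0,0>
#1 <2,0,0>
C:0↔1 J2 <2,0,1>
#2 <3,0,1>
R:1↔2 J1 <3,1,1>
#3 <4,1,1>
#4 <5,1,1>
R:1↔4 J1 <5,2,1>
R:0↔4 J1 <5,3,1>
P:3↔1 J1 <5,4,1>
C:4↔3 J2 <5,4,2>
3×4 − 2×4 − 1×2 = 2

M = 2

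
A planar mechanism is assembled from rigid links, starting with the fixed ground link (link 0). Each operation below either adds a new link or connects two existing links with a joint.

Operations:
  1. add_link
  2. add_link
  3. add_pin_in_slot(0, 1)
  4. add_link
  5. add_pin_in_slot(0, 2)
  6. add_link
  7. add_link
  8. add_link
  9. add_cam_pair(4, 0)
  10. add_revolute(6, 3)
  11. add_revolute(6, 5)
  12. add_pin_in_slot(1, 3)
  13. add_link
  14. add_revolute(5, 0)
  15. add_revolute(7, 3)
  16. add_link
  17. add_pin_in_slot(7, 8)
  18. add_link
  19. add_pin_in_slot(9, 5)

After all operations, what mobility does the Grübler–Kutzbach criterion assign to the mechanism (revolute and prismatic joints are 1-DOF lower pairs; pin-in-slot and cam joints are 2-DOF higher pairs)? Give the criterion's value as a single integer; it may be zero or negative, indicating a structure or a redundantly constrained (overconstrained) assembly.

L=1 J1=0 J2=0
add link → L=2 J1=0 J2=0
add link → L=3 J1=0 J2=0
PS@0,1 dof=2 J2 → L=3 J1=0 J2=1
add link → L=4 J1=0 J2=1
PS@0,2 dof=2 J2 → L=4 J1=0 J2=2
add link → L=5 J1=0 J2=2
add link → L=6 J1=0 J2=2
add link → L=7 J1=0 J2=2
C@4,0 dof=2 J2 → L=7 J1=0 J2=3
R@6,3 dof=1 J1 → L=7 J1=1 J2=3
R@6,5 dof=1 J1 → L=7 J1=2 J2=3
PS@1,3 dof=2 J2 → L=7 J1=2 J2=4
add link → L=8 J1=2 J2=4
R@5,0 dof=1 J1 → L=8 J1=3 J2=4
R@7,3 dof=1 J1 → L=8 J1=4 J2=4
add link → L=9 J1=4 J2=4
PS@7,8 dof=2 J2 → L=9 J1=4 J2=5
add link → L=10 J1=4 J2=5
PS@9,5 dof=2 J2 → L=10 J1=4 J2=6
M=3(L−1)−2J1−J2=3·9−2·4−6=13

M = 13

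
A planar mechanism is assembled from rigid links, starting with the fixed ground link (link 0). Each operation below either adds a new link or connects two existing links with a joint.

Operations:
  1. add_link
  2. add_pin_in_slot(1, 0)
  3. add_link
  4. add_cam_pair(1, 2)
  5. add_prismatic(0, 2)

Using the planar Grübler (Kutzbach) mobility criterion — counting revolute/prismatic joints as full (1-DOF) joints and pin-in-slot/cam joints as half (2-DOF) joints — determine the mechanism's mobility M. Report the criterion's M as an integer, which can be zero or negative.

L=1 J1=0 J2=0
add link → L=2 J1=0 J2=0
PS@1,0 dof=2 J2 → L=2 J1=0 J2=1
add link → L=3 J1=0 J2=1
C@1,2 dof=2 J2 → L=3 J1=0 J2=2
P@0,2 dof=1 J1 → L=3 J1=1 J2=2
M=3(L−1)−2J1−J2=3·2−2·1−2=2

M = 2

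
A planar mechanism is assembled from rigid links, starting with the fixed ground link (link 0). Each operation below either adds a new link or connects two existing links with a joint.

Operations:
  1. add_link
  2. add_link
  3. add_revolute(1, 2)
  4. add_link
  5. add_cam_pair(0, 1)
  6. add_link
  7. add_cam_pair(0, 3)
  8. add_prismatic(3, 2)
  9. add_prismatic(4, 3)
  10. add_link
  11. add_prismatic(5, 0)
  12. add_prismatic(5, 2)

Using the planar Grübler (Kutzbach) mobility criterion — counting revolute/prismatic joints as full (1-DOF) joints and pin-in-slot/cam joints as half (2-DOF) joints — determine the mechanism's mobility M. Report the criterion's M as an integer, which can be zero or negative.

L=1 J1=0 J2=0
add link → L=2 J1=0 J2=0
add link → L=3 J1=0 J2=0
R@1,2 dof=1 J1 → L=3 J1=1 J2=0
add link → L=4 J1=1 J2=0
C@0,1 dof=2 J2 → L=4 J1=1 J2=1
add link → L=5 J1=1 J2=1
C@0,3 dof=2 J2 → L=5 J1=1 J2=2
P@3,2 dof=1 J1 → L=5 J1=2 J2=2
P@4,3 dof=1 J1 → L=5 J1=3 J2=2
add link → L=6 J1=3 J2=2
P@5,0 dof=1 J1 → L=6 J1=4 J2=2
P@5,2 dof=1 J1 → L=6 J1=5 J2=2
M=3(L−1)−2J1−J2=3·5−2·5−2=3

M = 3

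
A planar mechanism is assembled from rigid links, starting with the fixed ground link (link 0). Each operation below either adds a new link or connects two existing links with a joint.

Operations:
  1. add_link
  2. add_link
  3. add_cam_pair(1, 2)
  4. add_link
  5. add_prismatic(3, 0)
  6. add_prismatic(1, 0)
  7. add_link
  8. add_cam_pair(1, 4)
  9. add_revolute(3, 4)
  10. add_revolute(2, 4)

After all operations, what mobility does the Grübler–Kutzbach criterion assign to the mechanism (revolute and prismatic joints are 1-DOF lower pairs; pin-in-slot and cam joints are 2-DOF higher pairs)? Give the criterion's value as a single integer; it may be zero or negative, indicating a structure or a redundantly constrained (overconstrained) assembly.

M = 2

ground; <1,0,0>
#1 <2,0,0>
#2 <3,0,0>
C:1↔2 J2 <3,0,1>
#3 <4,0,1>
P:3↔0 J1 <4,1,1>
P:1↔0 J1 <4,2,1>
#4 <5,2,1>
C:1↔4 J2 <5,2,2>
R:3↔4 J1 <5,3,2>
R:2↔4 J1 <5,4,2>
3×4 − 2×4 − 1×2 = 2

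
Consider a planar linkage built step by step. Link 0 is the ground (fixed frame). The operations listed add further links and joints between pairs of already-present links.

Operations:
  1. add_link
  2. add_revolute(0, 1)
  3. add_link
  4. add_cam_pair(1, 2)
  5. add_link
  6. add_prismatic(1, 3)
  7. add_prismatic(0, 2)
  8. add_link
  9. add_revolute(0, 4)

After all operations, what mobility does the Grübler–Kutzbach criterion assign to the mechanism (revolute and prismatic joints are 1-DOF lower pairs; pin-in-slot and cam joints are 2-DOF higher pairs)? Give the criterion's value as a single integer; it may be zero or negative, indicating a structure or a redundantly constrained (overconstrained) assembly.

M = 3

ground; <1,0,0>
#1 <2,0,0>
R:0↔1 J1 <2,1,0>
#2 <3,1,0>
C:1↔2 J2 <3,1,1>
#3 <4,1,1>
P:1↔3 J1 <4,2,1>
P:0↔2 J1 <4,3,1>
#4 <5,3,1>
R:0↔4 J1 <5,4,1>
3×4 − 2×4 − 1×1 = 3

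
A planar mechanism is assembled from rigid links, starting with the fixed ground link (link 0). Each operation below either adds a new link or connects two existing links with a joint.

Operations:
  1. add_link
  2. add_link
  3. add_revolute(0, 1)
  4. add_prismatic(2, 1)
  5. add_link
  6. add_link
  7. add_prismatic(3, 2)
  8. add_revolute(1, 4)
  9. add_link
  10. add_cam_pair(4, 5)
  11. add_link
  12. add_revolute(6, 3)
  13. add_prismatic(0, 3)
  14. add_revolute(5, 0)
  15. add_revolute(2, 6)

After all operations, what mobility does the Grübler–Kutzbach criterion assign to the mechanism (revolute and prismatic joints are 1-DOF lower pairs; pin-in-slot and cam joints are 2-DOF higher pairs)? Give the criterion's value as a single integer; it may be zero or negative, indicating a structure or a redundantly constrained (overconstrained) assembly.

M = 1

(L,J1,J2)=(1,0,0); link0 fixed
link1: (2,0,0)
link2: (3,0,0)
R 0-1 [J1]: (3,1,0)
P 2-1 [J1]: (3,2,0)
link3: (4,2,0)
link4: (5,2,0)
P 3-2 [J1]: (5,3,0)
R 1-4 [J1]: (5,4,0)
link5: (6,4,0)
C 4-5 [J2]: (6,4,1)
link6: (7,4,1)
R 6-3 [J1]: (7,5,1)
P 0-3 [J1]: (7,6,1)
R 5-0 [J1]: (7,7,1)
R 2-6 [J1]: (7,8,1)
Grübler: 3·6 − 2·8 − 1 = 1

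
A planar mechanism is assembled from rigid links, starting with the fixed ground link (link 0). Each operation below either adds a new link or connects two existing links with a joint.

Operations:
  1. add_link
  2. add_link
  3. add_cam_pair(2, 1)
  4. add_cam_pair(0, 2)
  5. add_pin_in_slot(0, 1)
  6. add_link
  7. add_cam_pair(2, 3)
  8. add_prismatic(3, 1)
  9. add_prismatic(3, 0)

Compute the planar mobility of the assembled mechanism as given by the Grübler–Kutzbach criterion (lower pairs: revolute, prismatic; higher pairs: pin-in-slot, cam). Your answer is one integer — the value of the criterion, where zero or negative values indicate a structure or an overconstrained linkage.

ground; <1,0,0>
#1 <2,0,0>
#2 <3,0,0>
C:2↔1 J2 <3,0,1>
C:0↔2 J2 <3,0,2>
PS:0↔1 J2 <3,0,3>
#3 <4,0,3>
C:2↔3 J2 <4,0,4>
P:3↔1 J1 <4,1,4>
P:3↔0 J1 <4,2,4>
3×3 − 2×2 − 1×4 = 1

M = 1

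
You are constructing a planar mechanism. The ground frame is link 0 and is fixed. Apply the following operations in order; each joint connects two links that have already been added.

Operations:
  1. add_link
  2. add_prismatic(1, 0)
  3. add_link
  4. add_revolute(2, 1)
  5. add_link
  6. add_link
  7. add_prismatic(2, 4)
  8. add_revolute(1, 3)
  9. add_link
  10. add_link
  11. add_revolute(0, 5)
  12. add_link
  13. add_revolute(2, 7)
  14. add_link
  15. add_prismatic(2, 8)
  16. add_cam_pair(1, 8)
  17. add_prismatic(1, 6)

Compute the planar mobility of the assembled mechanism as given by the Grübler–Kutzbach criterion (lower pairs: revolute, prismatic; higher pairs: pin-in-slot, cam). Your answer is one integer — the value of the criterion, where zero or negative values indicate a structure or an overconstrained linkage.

L=1 J1=0 J2=0
add link → L=2 J1=0 J2=0
P@1,0 dof=1 J1 → L=2 J1=1 J2=0
add link → L=3 J1=1 J2=0
R@2,1 dof=1 J1 → L=3 J1=2 J2=0
add link → L=4 J1=2 J2=0
add link → L=5 J1=2 J2=0
P@2,4 dof=1 J1 → L=5 J1=3 J2=0
R@1,3 dof=1 J1 → L=5 J1=4 J2=0
add link → L=6 J1=4 J2=0
add link → L=7 J1=4 J2=0
R@0,5 dof=1 J1 → L=7 J1=5 J2=0
add link → L=8 J1=5 J2=0
R@2,7 dof=1 J1 → L=8 J1=6 J2=0
add link → L=9 J1=6 J2=0
P@2,8 dof=1 J1 → L=9 J1=7 J2=0
C@1,8 dof=2 J2 → L=9 J1=7 J2=1
P@1,6 dof=1 J1 → L=9 J1=8 J2=1
M=3(L−1)−2J1−J2=3·8−2·8−1=7

M = 7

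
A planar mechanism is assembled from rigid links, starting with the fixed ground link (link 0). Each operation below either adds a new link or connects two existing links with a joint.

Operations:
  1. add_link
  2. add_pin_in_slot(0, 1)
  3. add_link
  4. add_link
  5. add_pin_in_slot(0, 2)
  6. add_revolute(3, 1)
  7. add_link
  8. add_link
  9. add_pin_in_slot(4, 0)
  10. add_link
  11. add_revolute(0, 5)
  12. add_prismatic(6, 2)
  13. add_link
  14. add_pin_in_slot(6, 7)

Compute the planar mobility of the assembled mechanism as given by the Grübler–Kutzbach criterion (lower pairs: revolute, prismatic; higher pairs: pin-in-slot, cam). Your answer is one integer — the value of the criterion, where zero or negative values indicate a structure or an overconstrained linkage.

[1;0;0] (link 0 is ground)
L+ [2;0;0]
PS(0,1)∈J2 [2;0;1]
L+ [3;0;1]
L+ [4;0;1]
PS(0,2)∈J2 [4;0;2]
R(3,1)∈J1 [4;1;2]
L+ [5;1;2]
L+ [6;1;2]
PS(4,0)∈J2 [6;1;3]
L+ [7;1;3]
R(0,5)∈J1 [7;2;3]
P(6,2)∈J1 [7;3;3]
L+ [8;3;3]
PS(6,7)∈J2 [8;3;4]
mobility = 21 − 6 − 4 = 11

M = 11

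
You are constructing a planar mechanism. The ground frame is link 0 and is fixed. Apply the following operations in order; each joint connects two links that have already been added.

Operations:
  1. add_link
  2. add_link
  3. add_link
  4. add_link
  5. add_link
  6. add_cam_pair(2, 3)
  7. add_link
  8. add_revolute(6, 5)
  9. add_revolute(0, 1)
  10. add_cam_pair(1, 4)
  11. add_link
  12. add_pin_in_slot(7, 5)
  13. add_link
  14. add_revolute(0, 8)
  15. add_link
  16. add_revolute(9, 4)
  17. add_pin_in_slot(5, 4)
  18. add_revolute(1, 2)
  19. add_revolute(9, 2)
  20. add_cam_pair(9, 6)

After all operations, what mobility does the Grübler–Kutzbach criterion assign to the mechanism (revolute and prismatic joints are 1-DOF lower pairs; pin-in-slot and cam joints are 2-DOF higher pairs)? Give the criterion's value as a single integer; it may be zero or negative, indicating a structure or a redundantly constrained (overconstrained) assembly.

(L,J1,J2)=(1,0,0); link0 fixed
link1: (2,0,0)
link2: (3,0,0)
link3: (4,0,0)
link4: (5,0,0)
link5: (6,0,0)
C 2-3 [J2]: (6,0,1)
link6: (7,0,1)
R 6-5 [J1]: (7,1,1)
R 0-1 [J1]: (7,2,1)
C 1-4 [J2]: (7,2,2)
link7: (8,2,2)
PS 7-5 [J2]: (8,2,3)
link8: (9,2,3)
R 0-8 [J1]: (9,3,3)
link9: (10,3,3)
R 9-4 [J1]: (10,4,3)
PS 5-4 [J2]: (10,4,4)
R 1-2 [J1]: (10,5,4)
R 9-2 [J1]: (10,6,4)
C 9-6 [J2]: (10,6,5)
Grübler: 3·9 − 2·6 − 5 = 10

M = 10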